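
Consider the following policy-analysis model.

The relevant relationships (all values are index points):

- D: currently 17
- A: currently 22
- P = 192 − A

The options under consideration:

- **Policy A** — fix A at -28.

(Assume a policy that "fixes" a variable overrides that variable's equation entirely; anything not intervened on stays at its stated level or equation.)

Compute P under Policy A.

220

Policy A (A := -28):
  A = -28
  P = 192 − (-28) = 220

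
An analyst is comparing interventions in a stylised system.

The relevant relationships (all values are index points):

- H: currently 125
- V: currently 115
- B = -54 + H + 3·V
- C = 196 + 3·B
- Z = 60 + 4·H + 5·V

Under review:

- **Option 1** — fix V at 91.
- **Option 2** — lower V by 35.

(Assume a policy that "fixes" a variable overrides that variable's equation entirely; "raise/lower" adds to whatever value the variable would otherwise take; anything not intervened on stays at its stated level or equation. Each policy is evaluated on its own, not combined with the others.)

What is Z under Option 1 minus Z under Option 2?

Option 1 (V := 91):
  H = 125
  V = 91
  Z = 60 + 4·125 + 5·91 = 1015
Option 2 (V − 35):
  H = 125
  V = 115 − 35 = 80
  Z = 60 + 4·125 + 5·80 = 960
Z: 1015 − 960 = 55

55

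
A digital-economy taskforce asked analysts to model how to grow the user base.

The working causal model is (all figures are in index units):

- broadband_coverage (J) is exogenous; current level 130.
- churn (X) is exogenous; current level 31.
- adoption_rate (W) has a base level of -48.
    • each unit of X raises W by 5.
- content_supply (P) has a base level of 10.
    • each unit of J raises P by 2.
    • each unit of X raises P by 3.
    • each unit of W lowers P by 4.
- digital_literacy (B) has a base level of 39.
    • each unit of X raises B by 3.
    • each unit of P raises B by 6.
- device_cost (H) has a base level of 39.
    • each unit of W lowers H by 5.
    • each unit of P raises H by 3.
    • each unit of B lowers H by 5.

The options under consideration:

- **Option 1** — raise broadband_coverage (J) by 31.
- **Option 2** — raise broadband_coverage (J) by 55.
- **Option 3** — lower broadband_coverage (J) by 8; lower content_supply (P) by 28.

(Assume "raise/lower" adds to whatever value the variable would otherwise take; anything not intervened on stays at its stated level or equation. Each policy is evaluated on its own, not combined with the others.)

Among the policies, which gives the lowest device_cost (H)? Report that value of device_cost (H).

-2371

Option 1 (J + 31):
  J = 130 + 31 = 161
  X = 31
  W = -48 + 5·31 = 107
  P = 10 + 2·161 + 3·31 − 4·107 = -3
  B = 39 + 3·31 + 6·(-3) = 114
  H = 39 − 5·107 + 3·(-3) − 5·114 = -1075
Option 2 (J + 55):
  J = 130 + 55 = 185
  X = 31
  W = -48 + 5·31 = 107
  P = 10 + 2·185 + 3·31 − 4·107 = 45
  B = 39 + 3·31 + 6·45 = 402
  H = 39 − 5·107 + 3·45 − 5·402 = -2371
Option 3 (J − 8, P − 28):
  J = 130 − 8 = 122
  X = 31
  W = -48 + 5·31 = 107
  P = 10 + 2·122 + 3·31 − 4·107 (−28 from intervention) = -109
  B = 39 + 3·31 + 6·(-109) = -522
  H = 39 − 5·107 + 3·(-109) − 5·(-522) = 1787
Comparing — Option 1: H=-1075, Option 2: H=-2371, Option 3: H=1787. Lowest is -2371 (Option 2).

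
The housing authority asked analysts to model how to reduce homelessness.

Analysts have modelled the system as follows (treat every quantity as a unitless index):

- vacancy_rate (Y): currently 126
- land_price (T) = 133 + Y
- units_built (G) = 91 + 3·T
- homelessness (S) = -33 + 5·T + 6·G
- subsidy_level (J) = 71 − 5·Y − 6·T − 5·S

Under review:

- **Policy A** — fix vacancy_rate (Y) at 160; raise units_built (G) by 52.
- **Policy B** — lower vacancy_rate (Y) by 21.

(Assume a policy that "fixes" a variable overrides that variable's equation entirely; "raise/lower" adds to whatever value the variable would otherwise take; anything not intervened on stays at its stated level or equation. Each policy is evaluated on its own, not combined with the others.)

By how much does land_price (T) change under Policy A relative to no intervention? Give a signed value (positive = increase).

34

Baseline:
  Y = 126
  T = 133 + 126 = 259
Policy A (Y := 160, G + 52):
  Y = 160
  T = 133 + 160 = 293
Change in T: 293 − 259 = 34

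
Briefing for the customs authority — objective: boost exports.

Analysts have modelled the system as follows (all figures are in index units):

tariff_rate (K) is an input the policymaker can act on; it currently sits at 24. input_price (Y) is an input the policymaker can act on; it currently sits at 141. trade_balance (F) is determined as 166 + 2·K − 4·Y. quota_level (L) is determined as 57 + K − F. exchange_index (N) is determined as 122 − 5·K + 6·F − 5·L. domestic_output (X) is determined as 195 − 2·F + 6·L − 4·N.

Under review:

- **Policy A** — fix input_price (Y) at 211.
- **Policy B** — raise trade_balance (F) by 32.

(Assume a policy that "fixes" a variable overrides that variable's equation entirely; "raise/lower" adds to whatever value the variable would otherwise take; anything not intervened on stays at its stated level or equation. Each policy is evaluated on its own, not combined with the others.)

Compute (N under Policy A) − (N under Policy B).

-3432

Policy A (Y := 211):
  K = 24
  Y = 211
  F = 166 + 2·24 − 4·211 = -630
  L = 57 + 24 − (-630) = 711
  N = 122 − 5·24 + 6·(-630) − 5·711 = -7333
Policy B (F + 32):
  K = 24
  Y = 141
  F = 166 + 2·24 − 4·141 (+32 from intervention) = -318
  L = 57 + 24 − (-318) = 399
  N = 122 − 5·24 + 6·(-318) − 5·399 = -3901
N: -7333 − (-3901) = -3432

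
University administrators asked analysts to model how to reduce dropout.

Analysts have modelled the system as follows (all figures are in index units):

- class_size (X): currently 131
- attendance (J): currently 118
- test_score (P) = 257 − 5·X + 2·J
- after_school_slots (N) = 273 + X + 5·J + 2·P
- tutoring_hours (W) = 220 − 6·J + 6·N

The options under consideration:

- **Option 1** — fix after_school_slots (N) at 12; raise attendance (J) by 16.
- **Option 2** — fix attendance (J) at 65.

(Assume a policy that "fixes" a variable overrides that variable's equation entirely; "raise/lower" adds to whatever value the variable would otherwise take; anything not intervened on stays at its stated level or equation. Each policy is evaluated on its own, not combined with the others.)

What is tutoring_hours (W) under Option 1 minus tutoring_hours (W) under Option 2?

Option 1 (N := 12, J + 16):
  X = 131
  J = 118 + 16 = 134
  P = 257 − 5·131 + 2·134 = -130
  N = 12
  W = 220 − 6·134 + 6·12 = -512
Option 2 (J := 65):
  X = 131
  J = 65
  P = 257 − 5·131 + 2·65 = -268
  N = 273 + 131 + 5·65 + 2·(-268) = 193
  W = 220 − 6·65 + 6·193 = 988
W: -512 − 988 = -1500

-1500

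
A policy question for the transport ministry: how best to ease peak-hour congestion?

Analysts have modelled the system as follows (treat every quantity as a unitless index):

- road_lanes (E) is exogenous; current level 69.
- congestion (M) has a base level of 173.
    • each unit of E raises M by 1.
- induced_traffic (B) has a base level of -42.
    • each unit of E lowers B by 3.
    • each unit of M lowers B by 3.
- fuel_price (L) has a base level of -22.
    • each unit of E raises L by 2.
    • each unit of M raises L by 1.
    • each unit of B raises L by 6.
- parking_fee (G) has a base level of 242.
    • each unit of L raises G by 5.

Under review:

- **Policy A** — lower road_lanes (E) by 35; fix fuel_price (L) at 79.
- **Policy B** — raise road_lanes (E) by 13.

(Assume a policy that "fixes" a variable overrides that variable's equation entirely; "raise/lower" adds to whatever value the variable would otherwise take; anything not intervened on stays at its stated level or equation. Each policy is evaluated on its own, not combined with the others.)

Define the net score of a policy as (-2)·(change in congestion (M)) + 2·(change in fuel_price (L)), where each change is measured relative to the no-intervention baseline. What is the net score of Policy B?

Baseline:
  E = 69
  M = 173 + 69 = 242
  B = -42 − 3·69 − 3·242 = -975
  L = -22 + 2·69 + 242 + 6·(-975) = -5492
Policy B (E + 13):
  E = 69 + 13 = 82
  M = 173 + 82 = 255
  B = -42 − 3·82 − 3·255 = -1053
  L = -22 + 2·82 + 255 + 6·(-1053) = -5921
ΔM = 255 − 242 = 13; ΔL = -5921 − (-5492) = -429
Score = (-2)·13 + 2·(-429) = -884

-884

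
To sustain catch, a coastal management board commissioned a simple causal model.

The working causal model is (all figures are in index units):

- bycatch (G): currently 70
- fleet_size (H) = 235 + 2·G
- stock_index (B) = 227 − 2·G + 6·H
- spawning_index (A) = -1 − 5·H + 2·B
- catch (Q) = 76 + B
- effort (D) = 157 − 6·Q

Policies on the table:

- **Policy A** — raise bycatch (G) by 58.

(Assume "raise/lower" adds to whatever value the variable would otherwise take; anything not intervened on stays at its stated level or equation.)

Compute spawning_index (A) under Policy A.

3378

Policy A (G + 58):
  G = 70 + 58 = 128
  H = 235 + 2·128 = 491
  B = 227 − 2·128 + 6·491 = 2917
  A = -1 − 5·491 + 2·2917 = 3378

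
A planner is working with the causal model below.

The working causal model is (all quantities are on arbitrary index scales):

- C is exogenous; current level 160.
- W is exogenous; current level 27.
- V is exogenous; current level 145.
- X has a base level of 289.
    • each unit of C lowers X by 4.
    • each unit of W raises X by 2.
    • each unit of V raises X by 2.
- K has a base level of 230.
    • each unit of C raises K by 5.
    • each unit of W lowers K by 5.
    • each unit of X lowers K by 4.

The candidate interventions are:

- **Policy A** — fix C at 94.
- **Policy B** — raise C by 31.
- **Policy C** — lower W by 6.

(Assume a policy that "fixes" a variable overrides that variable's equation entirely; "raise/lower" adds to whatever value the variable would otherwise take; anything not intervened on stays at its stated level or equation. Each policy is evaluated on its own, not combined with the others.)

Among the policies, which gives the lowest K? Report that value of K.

Policy A (C := 94):
  C = 94
  W = 27
  V = 145
  X = 289 − 4·94 + 2·27 + 2·145 = 257
  K = 230 + 5·94 − 5·27 − 4·257 = -463
Policy B (C + 31):
  C = 160 + 31 = 191
  W = 27
  V = 145
  X = 289 − 4·191 + 2·27 + 2·145 = -131
  K = 230 + 5·191 − 5·27 − 4·(-131) = 1574
Policy C (W − 6):
  C = 160
  W = 27 − 6 = 21
  V = 145
  X = 289 − 4·160 + 2·21 + 2·145 = -19
  K = 230 + 5·160 − 5·21 − 4·(-19) = 1001
Comparing — Policy A: K=-463, Policy B: K=1574, Policy C: K=1001. Lowest is -463 (Policy A).

-463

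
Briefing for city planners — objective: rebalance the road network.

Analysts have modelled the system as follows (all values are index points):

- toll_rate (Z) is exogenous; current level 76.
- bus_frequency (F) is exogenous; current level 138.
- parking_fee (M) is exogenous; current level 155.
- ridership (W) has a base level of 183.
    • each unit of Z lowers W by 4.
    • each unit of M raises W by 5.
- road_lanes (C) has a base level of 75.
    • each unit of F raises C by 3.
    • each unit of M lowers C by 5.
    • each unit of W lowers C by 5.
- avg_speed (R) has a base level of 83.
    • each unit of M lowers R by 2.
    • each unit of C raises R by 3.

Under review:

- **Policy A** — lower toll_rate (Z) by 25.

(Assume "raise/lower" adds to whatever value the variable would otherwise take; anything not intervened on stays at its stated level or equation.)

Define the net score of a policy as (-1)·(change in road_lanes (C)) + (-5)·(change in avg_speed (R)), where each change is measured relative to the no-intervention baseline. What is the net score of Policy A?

8000

Baseline:
  Z = 76
  F = 138
  M = 155
  W = 183 − 4·76 + 5·155 = 654
  C = 75 + 3·138 − 5·155 − 5·654 = -3556
  R = 83 − 2·155 + 3·(-3556) = -10895
Policy A (Z − 25):
  Z = 76 − 25 = 51
  F = 138
  M = 155
  W = 183 − 4·51 + 5·155 = 754
  C = 75 + 3·138 − 5·155 − 5·754 = -4056
  R = 83 − 2·155 + 3·(-4056) = -12395
ΔC = -4056 − (-3556) = -500; ΔR = -12395 − (-10895) = -1500
Score = (-1)·(-500) + (-5)·(-1500) = 8000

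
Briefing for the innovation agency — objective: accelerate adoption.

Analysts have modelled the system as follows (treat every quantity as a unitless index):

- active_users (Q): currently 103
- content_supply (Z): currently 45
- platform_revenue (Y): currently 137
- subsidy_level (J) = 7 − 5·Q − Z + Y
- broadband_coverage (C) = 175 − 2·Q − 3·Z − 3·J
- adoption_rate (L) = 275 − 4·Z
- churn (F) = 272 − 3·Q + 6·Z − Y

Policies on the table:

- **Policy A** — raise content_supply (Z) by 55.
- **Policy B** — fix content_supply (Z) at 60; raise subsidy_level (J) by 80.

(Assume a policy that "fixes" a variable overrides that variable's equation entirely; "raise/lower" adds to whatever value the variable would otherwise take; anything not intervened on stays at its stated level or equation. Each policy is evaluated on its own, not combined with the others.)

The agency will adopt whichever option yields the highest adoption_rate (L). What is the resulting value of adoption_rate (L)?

35

Policy A (Z + 55):
  Z = 45 + 55 = 100
  L = 275 − 4·100 = -125
Policy B (Z := 60, J + 80):
  Z = 60
  L = 275 − 4·60 = 35
Comparing — Policy A: L=-125, Policy B: L=35. Highest is 35 (Policy B).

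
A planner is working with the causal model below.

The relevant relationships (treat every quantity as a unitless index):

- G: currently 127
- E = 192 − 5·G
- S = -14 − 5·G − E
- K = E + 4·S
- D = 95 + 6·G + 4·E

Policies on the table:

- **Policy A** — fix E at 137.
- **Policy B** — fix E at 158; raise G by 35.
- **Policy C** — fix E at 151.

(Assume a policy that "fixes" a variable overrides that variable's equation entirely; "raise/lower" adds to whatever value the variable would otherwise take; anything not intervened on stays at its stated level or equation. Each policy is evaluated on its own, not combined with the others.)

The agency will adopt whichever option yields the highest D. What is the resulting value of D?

Policy A (E := 137):
  G = 127
  E = 137
  D = 95 + 6·127 + 4·137 = 1405
Policy B (E := 158, G + 35):
  G = 127 + 35 = 162
  E = 158
  D = 95 + 6·162 + 4·158 = 1699
Policy C (E := 151):
  G = 127
  E = 151
  D = 95 + 6·127 + 4·151 = 1461
Comparing — Policy A: D=1405, Policy B: D=1699, Policy C: D=1461. Highest is 1699 (Policy B).

1699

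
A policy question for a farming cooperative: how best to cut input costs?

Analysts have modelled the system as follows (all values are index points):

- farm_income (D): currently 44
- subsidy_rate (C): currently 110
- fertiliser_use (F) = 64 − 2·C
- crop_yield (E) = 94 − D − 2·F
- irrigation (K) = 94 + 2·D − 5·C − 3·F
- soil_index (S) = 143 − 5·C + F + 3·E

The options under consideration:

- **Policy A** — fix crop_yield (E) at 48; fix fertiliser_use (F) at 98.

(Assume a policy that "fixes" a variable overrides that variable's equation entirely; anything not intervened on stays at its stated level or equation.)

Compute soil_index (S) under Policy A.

-165

Policy A (E := 48, F := 98):
  D = 44
  C = 110
  F = 98
  E = 48
  S = 143 − 5·110 + 98 + 3·48 = -165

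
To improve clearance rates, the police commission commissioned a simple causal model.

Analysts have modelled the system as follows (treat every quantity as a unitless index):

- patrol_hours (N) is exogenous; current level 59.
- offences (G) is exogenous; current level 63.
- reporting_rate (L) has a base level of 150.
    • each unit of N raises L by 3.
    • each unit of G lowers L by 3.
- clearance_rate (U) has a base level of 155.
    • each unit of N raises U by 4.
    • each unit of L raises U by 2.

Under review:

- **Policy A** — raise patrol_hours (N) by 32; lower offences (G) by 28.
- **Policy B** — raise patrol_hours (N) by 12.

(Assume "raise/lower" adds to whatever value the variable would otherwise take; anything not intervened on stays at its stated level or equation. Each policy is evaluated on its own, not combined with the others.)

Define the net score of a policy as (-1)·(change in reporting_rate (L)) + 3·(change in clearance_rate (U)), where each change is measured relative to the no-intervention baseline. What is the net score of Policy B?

324

Baseline:
  N = 59
  G = 63
  L = 150 + 3·59 − 3·63 = 138
  U = 155 + 4·59 + 2·138 = 667
Policy B (N + 12):
  N = 59 + 12 = 71
  G = 63
  L = 150 + 3·71 − 3·63 = 174
  U = 155 + 4·71 + 2·174 = 787
ΔL = 174 − 138 = 36; ΔU = 787 − 667 = 120
Score = (-1)·36 + 3·120 = 324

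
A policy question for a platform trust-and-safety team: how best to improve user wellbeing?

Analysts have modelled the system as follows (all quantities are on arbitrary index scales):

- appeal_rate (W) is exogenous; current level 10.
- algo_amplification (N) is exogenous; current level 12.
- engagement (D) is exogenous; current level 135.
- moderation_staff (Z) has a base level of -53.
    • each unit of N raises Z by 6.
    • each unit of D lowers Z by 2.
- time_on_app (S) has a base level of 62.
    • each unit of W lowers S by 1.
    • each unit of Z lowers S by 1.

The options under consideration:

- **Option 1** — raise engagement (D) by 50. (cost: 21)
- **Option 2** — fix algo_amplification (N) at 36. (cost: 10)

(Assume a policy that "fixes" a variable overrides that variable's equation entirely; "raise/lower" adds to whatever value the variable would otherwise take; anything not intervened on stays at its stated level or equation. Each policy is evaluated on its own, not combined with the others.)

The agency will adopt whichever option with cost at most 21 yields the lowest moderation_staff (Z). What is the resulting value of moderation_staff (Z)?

-351

Option 1 (D + 50):
  N = 12
  D = 135 + 50 = 185
  Z = -53 + 6·12 − 2·185 = -351
Option 2 (N := 36):
  N = 36
  D = 135
  Z = -53 + 6·36 − 2·135 = -107
Comparing — Option 1: Z=-351, Option 2: Z=-107. Lowest is -351 (Option 1).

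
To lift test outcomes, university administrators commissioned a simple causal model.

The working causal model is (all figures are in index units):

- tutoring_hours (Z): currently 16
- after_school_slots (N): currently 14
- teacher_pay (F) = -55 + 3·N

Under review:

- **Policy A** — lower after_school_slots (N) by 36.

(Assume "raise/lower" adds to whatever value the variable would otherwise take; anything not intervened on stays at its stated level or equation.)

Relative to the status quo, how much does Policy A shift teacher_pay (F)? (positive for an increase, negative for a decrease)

-108

Baseline:
  N = 14
  F = -55 + 3·14 = -13
Policy A (N − 36):
  N = 14 − 36 = -22
  F = -55 + 3·(-22) = -121
Change in F: -121 − (-13) = -108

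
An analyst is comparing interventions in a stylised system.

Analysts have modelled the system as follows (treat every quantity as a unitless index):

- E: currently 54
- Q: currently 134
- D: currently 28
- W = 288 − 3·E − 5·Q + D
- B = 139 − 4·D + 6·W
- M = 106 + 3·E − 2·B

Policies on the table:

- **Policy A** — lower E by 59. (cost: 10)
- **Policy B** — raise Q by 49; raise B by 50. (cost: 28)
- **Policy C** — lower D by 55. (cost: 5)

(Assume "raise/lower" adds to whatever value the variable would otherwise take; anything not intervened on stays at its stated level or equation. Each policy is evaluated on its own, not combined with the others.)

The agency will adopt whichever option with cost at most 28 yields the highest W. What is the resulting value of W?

Policy A (E − 59):
  E = 54 − 59 = -5
  Q = 134
  D = 28
  W = 288 − 3·(-5) − 5·134 + 28 = -339
Policy B (Q + 49, B + 50):
  E = 54
  Q = 134 + 49 = 183
  D = 28
  W = 288 − 3·54 − 5·183 + 28 = -761
Policy C (D − 55):
  E = 54
  Q = 134
  D = 28 − 55 = -27
  W = 288 − 3·54 − 5·134 + (-27) = -571
Comparing — Policy A: W=-339, Policy B: W=-761, Policy C: W=-571. Highest is -339 (Policy A).

-339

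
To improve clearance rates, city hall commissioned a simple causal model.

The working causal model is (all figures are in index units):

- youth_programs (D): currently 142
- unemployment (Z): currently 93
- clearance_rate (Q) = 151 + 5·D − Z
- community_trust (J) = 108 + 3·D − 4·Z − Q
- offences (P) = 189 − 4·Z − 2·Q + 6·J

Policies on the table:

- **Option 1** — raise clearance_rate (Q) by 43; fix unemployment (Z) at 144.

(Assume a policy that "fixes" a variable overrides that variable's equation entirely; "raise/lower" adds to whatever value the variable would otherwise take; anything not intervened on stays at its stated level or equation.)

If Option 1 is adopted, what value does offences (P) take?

Option 1 (Q + 43, Z := 144):
  D = 142
  Z = 144
  Q = 151 + 5·142 − 144 (+43 from intervention) = 760
  J = 108 + 3·142 − 4·144 − 760 = -802
  P = 189 − 4·144 − 2·760 + 6·(-802) = -6719

-6719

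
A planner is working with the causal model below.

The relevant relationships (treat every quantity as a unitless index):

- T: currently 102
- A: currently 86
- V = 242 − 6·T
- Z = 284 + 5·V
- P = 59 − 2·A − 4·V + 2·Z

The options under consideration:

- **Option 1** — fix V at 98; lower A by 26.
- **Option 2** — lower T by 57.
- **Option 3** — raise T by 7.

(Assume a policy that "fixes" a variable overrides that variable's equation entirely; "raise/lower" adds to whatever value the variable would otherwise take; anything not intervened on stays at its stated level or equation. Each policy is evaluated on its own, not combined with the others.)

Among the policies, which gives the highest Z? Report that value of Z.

774

Option 1 (V := 98, A − 26):
  T = 102
  V = 98
  Z = 284 + 5·98 = 774
Option 2 (T − 57):
  T = 102 − 57 = 45
  V = 242 − 6·45 = -28
  Z = 284 + 5·(-28) = 144
Option 3 (T + 7):
  T = 102 + 7 = 109
  V = 242 − 6·109 = -412
  Z = 284 + 5·(-412) = -1776
Comparing — Option 1: Z=774, Option 2: Z=144, Option 3: Z=-1776. Highest is 774 (Option 1).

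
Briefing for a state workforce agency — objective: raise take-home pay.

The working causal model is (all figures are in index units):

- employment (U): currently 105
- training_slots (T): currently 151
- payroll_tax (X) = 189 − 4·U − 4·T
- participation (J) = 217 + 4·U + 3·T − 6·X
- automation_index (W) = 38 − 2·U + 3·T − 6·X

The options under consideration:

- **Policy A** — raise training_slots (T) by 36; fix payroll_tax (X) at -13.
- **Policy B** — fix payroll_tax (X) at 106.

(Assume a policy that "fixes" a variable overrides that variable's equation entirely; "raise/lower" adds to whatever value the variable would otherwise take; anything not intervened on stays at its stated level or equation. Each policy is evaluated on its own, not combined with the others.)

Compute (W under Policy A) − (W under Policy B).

Policy A (T + 36, X := -13):
  U = 105
  T = 151 + 36 = 187
  X = -13
  W = 38 − 2·105 + 3·187 − 6·(-13) = 467
Policy B (X := 106):
  U = 105
  T = 151
  X = 106
  W = 38 − 2·105 + 3·151 − 6·106 = -355
W: 467 − (-355) = 822

822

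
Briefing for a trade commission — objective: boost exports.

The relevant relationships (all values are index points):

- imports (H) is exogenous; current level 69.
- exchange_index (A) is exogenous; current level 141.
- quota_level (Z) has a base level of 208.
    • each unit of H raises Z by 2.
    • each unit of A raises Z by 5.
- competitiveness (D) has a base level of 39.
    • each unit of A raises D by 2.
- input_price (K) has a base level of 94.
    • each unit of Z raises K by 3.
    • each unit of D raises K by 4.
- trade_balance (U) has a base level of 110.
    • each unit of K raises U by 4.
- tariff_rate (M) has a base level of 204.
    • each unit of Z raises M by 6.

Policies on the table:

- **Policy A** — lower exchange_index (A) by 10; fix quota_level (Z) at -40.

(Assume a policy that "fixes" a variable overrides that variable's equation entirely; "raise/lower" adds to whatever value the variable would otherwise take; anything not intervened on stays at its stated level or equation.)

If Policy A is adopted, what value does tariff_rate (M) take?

-36

Policy A (A − 10, Z := -40):
  H = 69
  A = 141 − 10 = 131
  Z = -40
  M = 204 + 6·(-40) = -36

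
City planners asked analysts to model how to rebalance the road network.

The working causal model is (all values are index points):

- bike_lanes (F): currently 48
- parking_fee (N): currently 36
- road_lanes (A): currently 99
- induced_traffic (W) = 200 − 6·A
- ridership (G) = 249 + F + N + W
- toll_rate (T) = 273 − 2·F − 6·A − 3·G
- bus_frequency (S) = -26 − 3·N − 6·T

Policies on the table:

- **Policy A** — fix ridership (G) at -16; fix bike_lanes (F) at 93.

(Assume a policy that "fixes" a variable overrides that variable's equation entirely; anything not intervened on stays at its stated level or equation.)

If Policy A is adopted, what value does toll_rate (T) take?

-459

Policy A (G := -16, F := 93):
  F = 93
  N = 36
  A = 99
  W = 200 − 6·99 = -394
  G = -16
  T = 273 − 2·93 − 6·99 − 3·(-16) = -459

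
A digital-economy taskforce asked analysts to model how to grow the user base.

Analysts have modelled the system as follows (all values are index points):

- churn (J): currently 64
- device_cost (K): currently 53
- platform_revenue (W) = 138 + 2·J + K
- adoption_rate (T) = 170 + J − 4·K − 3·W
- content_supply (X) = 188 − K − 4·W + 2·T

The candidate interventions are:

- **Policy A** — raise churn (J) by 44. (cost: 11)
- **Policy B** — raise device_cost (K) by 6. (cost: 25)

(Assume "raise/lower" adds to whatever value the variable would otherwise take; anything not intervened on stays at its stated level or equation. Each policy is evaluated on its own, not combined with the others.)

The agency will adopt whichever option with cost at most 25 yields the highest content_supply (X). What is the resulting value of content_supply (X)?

-3125

Policy A (J + 44):
  J = 64 + 44 = 108
  K = 53
  W = 138 + 2·108 + 53 = 407
  T = 170 + 108 − 4·53 − 3·407 = -1155
  X = 188 − 53 − 4·407 + 2·(-1155) = -3803
Policy B (K + 6):
  J = 64
  K = 53 + 6 = 59
  W = 138 + 2·64 + 59 = 325
  T = 170 + 64 − 4·59 − 3·325 = -977
  X = 188 − 59 − 4·325 + 2·(-977) = -3125
Comparing — Policy A: X=-3803, Policy B: X=-3125. Highest is -3125 (Policy B).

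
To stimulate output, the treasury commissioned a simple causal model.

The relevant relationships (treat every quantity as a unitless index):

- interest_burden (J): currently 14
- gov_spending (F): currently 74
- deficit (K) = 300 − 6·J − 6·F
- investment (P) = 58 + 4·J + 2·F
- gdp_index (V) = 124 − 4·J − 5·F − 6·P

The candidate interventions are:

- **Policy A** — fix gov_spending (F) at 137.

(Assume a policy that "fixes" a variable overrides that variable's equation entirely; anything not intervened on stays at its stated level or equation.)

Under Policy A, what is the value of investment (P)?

Policy A (F := 137):
  J = 14
  F = 137
  P = 58 + 4·14 + 2·137 = 388

388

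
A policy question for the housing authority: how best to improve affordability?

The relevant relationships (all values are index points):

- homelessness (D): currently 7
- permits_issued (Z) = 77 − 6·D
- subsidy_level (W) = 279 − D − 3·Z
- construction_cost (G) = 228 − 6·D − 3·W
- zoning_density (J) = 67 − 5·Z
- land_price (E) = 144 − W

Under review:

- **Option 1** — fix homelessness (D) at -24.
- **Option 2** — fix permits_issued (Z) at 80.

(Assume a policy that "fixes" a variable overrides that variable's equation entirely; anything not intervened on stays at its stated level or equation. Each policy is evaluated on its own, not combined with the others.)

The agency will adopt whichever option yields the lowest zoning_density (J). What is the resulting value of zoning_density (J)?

Option 1 (D := -24):
  D = -24
  Z = 77 − 6·(-24) = 221
  J = 67 − 5·221 = -1038
Option 2 (Z := 80):
  D = 7
  Z = 80
  J = 67 − 5·80 = -333
Comparing — Option 1: J=-1038, Option 2: J=-333. Lowest is -1038 (Option 1).

-1038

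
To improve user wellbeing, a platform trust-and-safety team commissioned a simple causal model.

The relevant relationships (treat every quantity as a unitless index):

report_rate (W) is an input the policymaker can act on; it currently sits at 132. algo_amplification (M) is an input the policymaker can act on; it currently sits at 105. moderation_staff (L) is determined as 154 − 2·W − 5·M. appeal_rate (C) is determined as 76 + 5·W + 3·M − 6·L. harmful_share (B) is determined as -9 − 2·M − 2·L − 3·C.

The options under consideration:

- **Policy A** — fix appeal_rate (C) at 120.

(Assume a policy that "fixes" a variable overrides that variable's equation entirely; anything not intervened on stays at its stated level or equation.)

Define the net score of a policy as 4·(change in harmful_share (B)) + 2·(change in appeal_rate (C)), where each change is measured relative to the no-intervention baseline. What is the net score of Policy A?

Baseline:
  W = 132
  M = 105
  L = 154 − 2·132 − 5·105 = -635
  C = 76 + 5·132 + 3·105 − 6·(-635) = 4861
  B = -9 − 2·105 − 2·(-635) − 3·4861 = -13532
Policy A (C := 120):
  W = 132
  M = 105
  L = 154 − 2·132 − 5·105 = -635
  C = 120
  B = -9 − 2·105 − 2·(-635) − 3·120 = 691
ΔB = 691 − (-13532) = 14223; ΔC = 120 − 4861 = -4741
Score = 4·14223 + 2·(-4741) = 47410

47410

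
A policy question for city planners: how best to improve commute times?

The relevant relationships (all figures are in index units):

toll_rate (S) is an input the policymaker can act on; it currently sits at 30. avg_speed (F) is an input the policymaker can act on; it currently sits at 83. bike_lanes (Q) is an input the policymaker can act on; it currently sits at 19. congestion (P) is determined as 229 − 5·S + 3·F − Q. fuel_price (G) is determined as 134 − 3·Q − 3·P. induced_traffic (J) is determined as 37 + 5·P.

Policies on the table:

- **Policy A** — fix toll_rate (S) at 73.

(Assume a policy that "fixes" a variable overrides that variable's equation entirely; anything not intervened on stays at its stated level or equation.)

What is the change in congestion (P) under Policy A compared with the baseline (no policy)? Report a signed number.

-215

Baseline:
  S = 30
  F = 83
  Q = 19
  P = 229 − 5·30 + 3·83 − 19 = 309
Policy A (S := 73):
  S = 73
  F = 83
  Q = 19
  P = 229 − 5·73 + 3·83 − 19 = 94
Change in P: 94 − 309 = -215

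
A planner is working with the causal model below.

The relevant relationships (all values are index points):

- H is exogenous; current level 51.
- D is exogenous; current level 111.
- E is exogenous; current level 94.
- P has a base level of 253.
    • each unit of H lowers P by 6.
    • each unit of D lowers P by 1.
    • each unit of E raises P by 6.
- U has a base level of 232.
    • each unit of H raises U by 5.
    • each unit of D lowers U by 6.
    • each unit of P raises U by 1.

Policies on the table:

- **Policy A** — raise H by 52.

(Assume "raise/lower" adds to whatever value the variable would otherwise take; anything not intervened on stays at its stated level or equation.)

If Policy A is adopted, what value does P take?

88

Policy A (H + 52):
  H = 51 + 52 = 103
  D = 111
  E = 94
  P = 253 − 6·103 − 111 + 6·94 = 88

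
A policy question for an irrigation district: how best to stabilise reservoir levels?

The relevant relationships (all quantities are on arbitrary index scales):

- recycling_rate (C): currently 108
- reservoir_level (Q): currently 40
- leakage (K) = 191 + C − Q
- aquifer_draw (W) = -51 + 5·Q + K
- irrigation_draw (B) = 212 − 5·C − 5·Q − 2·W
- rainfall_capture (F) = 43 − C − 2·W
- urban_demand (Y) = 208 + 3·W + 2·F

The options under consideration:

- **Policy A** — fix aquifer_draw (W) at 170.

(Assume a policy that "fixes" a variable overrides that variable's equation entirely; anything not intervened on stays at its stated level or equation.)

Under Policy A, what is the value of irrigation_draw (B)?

Policy A (W := 170):
  C = 108
  Q = 40
  K = 191 + 108 − 40 = 259
  W = 170
  B = 212 − 5·108 − 5·40 − 2·170 = -868

-868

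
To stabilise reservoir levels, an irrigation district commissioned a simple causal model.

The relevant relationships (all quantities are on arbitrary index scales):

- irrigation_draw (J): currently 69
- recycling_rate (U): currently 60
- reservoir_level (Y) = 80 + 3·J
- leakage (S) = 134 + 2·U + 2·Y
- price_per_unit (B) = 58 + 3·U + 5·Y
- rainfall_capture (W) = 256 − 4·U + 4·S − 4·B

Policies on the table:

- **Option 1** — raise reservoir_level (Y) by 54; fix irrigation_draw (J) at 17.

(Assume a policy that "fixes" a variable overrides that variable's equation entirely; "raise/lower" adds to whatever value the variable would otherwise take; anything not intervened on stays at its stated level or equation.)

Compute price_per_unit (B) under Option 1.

1163

Option 1 (Y + 54, J := 17):
  J = 17
  U = 60
  Y = 80 + 3·17 (+54 from intervention) = 185
  B = 58 + 3·60 + 5·185 = 1163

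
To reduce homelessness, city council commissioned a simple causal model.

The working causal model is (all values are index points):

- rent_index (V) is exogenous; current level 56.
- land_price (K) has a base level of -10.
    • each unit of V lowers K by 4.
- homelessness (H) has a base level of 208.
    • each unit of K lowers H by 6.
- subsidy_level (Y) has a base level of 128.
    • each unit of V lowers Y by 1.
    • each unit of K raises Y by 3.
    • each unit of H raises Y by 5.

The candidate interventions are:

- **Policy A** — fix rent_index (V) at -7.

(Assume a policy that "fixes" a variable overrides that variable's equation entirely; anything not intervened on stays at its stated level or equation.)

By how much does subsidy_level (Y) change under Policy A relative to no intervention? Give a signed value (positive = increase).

-6741

Baseline:
  V = 56
  K = -10 − 4·56 = -234
  H = 208 − 6·(-234) = 1612
  Y = 128 − 56 + 3·(-234) + 5·1612 = 7430
Policy A (V := -7):
  V = -7
  K = -10 − 4·(-7) = 18
  H = 208 − 6·18 = 100
  Y = 128 − (-7) + 3·18 + 5·100 = 689
Change in Y: 689 − 7430 = -6741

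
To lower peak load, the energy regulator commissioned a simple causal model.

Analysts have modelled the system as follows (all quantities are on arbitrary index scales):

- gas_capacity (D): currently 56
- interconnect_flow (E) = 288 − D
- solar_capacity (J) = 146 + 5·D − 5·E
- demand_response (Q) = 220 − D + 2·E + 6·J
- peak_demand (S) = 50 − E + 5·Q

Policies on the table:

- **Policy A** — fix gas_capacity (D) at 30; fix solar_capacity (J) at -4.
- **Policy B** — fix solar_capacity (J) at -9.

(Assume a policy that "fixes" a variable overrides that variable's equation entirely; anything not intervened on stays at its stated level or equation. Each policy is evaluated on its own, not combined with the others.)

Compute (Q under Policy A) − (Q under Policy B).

Policy A (D := 30, J := -4):
  D = 30
  E = 288 − 30 = 258
  J = -4
  Q = 220 − 30 + 2·258 + 6·(-4) = 682
Policy B (J := -9):
  D = 56
  E = 288 − 56 = 232
  J = -9
  Q = 220 − 56 + 2·232 + 6·(-9) = 574
Q: 682 − 574 = 108

108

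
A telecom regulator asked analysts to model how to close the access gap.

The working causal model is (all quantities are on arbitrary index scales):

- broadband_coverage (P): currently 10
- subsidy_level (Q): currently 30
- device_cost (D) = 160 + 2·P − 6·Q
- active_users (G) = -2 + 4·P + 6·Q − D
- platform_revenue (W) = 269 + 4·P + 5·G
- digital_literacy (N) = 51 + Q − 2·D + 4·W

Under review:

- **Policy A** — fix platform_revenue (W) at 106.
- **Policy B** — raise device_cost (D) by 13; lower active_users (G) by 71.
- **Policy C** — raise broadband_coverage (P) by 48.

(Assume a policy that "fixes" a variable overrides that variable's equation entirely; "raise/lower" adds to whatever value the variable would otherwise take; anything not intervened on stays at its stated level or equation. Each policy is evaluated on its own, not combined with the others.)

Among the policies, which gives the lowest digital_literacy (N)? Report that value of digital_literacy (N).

Policy A (W := 106):
  P = 10
  Q = 30
  D = 160 + 2·10 − 6·30 = 0
  G = -2 + 4·10 + 6·30 − 0 = 218
  W = 106
  N = 51 + 30 − 2·0 + 4·106 = 505
Policy B (D + 13, G − 71):
  P = 10
  Q = 30
  D = 160 + 2·10 − 6·30 (+13 from intervention) = 13
  G = -2 + 4·10 + 6·30 − 13 (−71 from intervention) = 134
  W = 269 + 4·10 + 5·134 = 979
  N = 51 + 30 − 2·13 + 4·979 = 3971
Policy C (P + 48):
  P = 10 + 48 = 58
  Q = 30
  D = 160 + 2·58 − 6·30 = 96
  G = -2 + 4·58 + 6·30 − 96 = 314
  W = 269 + 4·58 + 5·314 = 2071
  N = 51 + 30 − 2·96 + 4·2071 = 8173
Comparing — Policy A: N=505, Policy B: N=3971, Policy C: N=8173. Lowest is 505 (Policy A).

505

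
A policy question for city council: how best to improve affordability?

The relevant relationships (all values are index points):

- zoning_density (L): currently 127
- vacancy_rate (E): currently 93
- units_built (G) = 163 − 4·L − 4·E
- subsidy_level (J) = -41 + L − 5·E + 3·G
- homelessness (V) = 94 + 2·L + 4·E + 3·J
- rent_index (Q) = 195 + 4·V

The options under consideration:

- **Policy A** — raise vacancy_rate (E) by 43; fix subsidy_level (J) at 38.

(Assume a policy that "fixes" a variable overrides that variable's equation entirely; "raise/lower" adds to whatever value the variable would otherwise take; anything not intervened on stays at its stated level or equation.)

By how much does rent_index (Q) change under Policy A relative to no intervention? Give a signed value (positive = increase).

31504

Baseline:
  L = 127
  E = 93
  G = 163 − 4·127 − 4·93 = -717
  J = -41 + 127 − 5·93 + 3·(-717) = -2530
  V = 94 + 2·127 + 4·93 + 3·(-2530) = -6870
  Q = 195 + 4·(-6870) = -27285
Policy A (E + 43, J := 38):
  L = 127
  E = 93 + 43 = 136
  G = 163 − 4·127 − 4·136 = -889
  J = 38
  V = 94 + 2·127 + 4·136 + 3·38 = 1006
  Q = 195 + 4·1006 = 4219
Change in Q: 4219 − (-27285) = 31504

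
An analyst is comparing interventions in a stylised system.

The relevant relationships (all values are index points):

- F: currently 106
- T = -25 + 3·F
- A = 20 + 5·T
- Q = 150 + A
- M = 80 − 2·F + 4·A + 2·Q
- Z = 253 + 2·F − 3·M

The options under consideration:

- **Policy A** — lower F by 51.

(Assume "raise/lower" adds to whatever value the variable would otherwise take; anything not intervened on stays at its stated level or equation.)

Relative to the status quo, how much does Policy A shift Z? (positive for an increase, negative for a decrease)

Baseline:
  F = 106
  T = -25 + 3·106 = 293
  A = 20 + 5·293 = 1485
  Q = 150 + 1485 = 1635
  M = 80 − 2·106 + 4·1485 + 2·1635 = 9078
  Z = 253 + 2·106 − 3·9078 = -26769
Policy A (F − 51):
  F = 106 − 51 = 55
  T = -25 + 3·55 = 140
  A = 20 + 5·140 = 720
  Q = 150 + 720 = 870
  M = 80 − 2·55 + 4·720 + 2·870 = 4590
  Z = 253 + 2·55 − 3·4590 = -13407
Change in Z: -13407 − (-26769) = 13362

13362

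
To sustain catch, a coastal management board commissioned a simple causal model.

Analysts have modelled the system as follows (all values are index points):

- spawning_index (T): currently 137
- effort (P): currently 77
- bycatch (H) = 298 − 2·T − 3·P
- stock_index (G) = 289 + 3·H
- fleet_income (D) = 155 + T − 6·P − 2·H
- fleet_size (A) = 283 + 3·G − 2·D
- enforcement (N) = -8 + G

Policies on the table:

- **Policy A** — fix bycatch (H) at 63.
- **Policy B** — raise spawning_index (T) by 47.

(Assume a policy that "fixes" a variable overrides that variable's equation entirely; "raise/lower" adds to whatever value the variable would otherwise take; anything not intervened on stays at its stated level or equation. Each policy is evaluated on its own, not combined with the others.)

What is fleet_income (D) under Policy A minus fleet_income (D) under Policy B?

Policy A (H := 63):
  T = 137
  P = 77
  H = 63
  D = 155 + 137 − 6·77 − 2·63 = -296
Policy B (T + 47):
  T = 137 + 47 = 184
  P = 77
  H = 298 − 2·184 − 3·77 = -301
  D = 155 + 184 − 6·77 − 2·(-301) = 479
D: -296 − 479 = -775

-775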